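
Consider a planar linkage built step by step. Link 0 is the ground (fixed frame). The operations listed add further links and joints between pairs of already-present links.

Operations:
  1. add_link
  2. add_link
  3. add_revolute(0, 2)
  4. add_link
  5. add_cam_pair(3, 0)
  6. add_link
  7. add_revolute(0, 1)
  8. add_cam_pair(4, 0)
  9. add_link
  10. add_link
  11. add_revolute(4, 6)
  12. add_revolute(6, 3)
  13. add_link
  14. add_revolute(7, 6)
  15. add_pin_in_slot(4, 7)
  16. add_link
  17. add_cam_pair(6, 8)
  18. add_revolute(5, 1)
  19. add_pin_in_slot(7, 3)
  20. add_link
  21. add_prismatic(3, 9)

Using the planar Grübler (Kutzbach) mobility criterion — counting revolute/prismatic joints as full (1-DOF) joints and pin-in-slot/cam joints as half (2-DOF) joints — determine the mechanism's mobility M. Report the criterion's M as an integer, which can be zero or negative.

M = 8

(L,J1,J2)=(1,0,0); link0 fixed
link1: (2,0,0)
link2: (3,0,0)
R 0-2 [J1]: (3,1,0)
link3: (4,1,0)
C 3-0 [J2]: (4,1,1)
link4: (5,1,1)
R 0-1 [J1]: (5,2,1)
C 4-0 [J2]: (5,2,2)
link5: (6,2,2)
link6: (7,2,2)
R 4-6 [J1]: (7,3,2)
R 6-3 [J1]: (7,4,2)
link7: (8,4,2)
R 7-6 [J1]: (8,5,2)
PS 4-7 [J2]: (8,5,3)
link8: (9,5,3)
C 6-8 [J2]: (9,5,4)
R 5-1 [J1]: (9,6,4)
PS 7-3 [J2]: (9,6,5)
link9: (10,6,5)
P 3-9 [J1]: (10,7,5)
Grübler: 3·9 − 2·7 − 5 = 8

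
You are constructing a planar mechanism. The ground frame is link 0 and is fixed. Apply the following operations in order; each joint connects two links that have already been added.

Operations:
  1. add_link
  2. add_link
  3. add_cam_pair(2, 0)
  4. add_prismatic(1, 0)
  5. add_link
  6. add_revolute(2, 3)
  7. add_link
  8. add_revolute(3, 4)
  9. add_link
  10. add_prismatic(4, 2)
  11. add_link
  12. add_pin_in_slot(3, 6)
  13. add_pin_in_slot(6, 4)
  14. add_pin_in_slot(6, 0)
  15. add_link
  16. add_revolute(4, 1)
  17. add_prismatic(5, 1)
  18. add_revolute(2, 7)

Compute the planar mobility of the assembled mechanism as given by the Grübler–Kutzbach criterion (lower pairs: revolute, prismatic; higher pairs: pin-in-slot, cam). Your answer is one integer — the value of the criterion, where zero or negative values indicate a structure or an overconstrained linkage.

[1;0;0] (link 0 is ground)
L+ [2;0;0]
L+ [3;0;0]
C(2,0)∈J2 [3;0;1]
P(1,0)∈J1 [3;1;1]
L+ [4;1;1]
R(2,3)∈J1 [4;2;1]
L+ [5;2;1]
R(3,4)∈J1 [5;3;1]
L+ [6;3;1]
P(4,2)∈J1 [6;4;1]
L+ [7;4;1]
PS(3,6)∈J2 [7;4;2]
PS(6,4)∈J2 [7;4;3]
PS(6,0)∈J2 [7;4;4]
L+ [8;4;4]
R(4,1)∈J1 [8;5;4]
P(5,1)∈J1 [8;6;4]
R(2,7)∈J1 [8;7;4]
mobility = 21 − 14 − 4 = 3

M = 3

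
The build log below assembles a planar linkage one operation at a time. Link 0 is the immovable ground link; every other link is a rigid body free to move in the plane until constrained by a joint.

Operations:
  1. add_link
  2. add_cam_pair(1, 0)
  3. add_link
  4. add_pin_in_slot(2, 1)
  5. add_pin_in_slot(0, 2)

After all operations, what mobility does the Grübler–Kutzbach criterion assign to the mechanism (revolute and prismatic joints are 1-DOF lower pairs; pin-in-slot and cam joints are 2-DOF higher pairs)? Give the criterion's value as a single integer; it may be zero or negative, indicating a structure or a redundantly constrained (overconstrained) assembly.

(L,J1,J2)=(1,0,0); link0 fixed
link1: (2,0,0)
C 1-0 [J2]: (2,0,1)
link2: (3,0,1)
PS 2-1 [J2]: (3,0,2)
PS 0-2 [J2]: (3,0,3)
Grübler: 3·2 − 2·0 − 3 = 3

M = 3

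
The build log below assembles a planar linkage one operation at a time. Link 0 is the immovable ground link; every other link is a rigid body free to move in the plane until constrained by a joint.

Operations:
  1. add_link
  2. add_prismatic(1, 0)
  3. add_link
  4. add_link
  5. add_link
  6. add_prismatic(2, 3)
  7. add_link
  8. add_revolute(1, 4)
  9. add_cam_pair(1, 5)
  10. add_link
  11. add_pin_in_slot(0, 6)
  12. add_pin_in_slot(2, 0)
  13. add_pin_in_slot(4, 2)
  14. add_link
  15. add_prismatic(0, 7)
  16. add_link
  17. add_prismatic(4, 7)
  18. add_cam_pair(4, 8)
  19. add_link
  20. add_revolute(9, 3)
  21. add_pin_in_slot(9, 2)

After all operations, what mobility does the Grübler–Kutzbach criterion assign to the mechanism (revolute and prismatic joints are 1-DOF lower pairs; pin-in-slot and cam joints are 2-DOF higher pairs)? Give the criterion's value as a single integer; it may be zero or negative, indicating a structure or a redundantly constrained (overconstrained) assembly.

M = 9

[1;0;0] (link 0 is ground)
L+ [2;0;0]
P(1,0)∈J1 [2;1;0]
L+ [3;1;0]
L+ [4;1;0]
L+ [5;1;0]
P(2,3)∈J1 [5;2;0]
L+ [6;2;0]
R(1,4)∈J1 [6;3;0]
C(1,5)∈J2 [6;3;1]
L+ [7;3;1]
PS(0,6)∈J2 [7;3;2]
PS(2,0)∈J2 [7;3;3]
PS(4,2)∈J2 [7;3;4]
L+ [8;3;4]
P(0,7)∈J1 [8;4;4]
L+ [9;4;4]
P(4,7)∈J1 [9;5;4]
C(4,8)∈J2 [9;5;5]
L+ [10;5;5]
R(9,3)∈J1 [10;6;5]
PS(9,2)∈J2 [10;6;6]
mobility = 27 − 12 − 6 = 9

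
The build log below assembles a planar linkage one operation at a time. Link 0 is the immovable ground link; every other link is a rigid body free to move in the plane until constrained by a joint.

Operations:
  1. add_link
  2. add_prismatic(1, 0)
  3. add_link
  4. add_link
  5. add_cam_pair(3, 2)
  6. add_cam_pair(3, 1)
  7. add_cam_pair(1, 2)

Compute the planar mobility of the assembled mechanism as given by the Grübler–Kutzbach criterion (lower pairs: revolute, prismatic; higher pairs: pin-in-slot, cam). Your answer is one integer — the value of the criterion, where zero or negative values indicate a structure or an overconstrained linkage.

M = 4

[1;0;0] (link 0 is ground)
L+ [2;0;0]
P(1,0)∈J1 [2;1;0]
L+ [3;1;0]
L+ [4;1;0]
C(3,2)∈J2 [4;1;1]
C(3,1)∈J2 [4;1;2]
C(1,2)∈J2 [4;1;3]
mobility = 9 − 2 − 3 = 4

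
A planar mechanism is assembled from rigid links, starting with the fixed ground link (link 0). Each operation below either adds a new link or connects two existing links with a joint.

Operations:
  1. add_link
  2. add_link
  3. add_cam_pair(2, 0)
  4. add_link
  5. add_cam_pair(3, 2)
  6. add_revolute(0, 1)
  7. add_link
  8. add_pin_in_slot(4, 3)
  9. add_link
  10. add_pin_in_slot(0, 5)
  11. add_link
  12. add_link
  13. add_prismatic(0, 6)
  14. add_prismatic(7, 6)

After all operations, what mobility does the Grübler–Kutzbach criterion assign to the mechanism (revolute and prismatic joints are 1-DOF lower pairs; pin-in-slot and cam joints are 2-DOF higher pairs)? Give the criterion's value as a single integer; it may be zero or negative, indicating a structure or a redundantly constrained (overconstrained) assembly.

M = 11

(L,J1,J2)=(1,0,0); link0 fixed
link1: (2,0,0)
link2: (3,0,0)
C 2-0 [J2]: (3,0,1)
link3: (4,0,1)
C 3-2 [J2]: (4,0,2)
R 0-1 [J1]: (4,1,2)
link4: (5,1,2)
PS 4-3 [J2]: (5,1,3)
link5: (6,1,3)
PS 0-5 [J2]: (6,1,4)
link6: (7,1,4)
link7: (8,1,4)
P 0-6 [J1]: (8,2,4)
P 7-6 [J1]: (8,3,4)
Grübler: 3·7 − 2·3 − 4 = 11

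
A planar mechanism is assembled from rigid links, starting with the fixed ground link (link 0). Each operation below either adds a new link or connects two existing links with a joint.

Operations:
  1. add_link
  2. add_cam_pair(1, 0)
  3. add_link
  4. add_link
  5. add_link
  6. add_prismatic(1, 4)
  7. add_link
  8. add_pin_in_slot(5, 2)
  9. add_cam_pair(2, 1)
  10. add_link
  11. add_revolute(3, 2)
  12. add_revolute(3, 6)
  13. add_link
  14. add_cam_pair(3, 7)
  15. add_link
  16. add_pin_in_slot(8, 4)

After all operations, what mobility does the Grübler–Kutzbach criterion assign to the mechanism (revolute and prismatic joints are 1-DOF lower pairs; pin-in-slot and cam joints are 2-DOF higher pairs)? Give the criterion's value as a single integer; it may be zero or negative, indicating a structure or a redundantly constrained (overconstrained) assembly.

M = 13

ground; <1,0,0>
#1 <2,0,0>
C:1↔0 J2 <2,0,1>
#2 <3,0,1>
#3 <4,0,1>
#4 <5,0,1>
P:1↔4 J1 <5,1,1>
#5 <6,1,1>
PS:5↔2 J2 <6,1,2>
C:2↔1 J2 <6,1,3>
#6 <7,1,3>
R:3↔2 J1 <7,2,3>
R:3↔6 J1 <7,3,3>
#7 <8,3,3>
C:3↔7 J2 <8,3,4>
#8 <9,3,4>
PS:8↔4 J2 <9,3,5>
3×8 − 2×3 − 1×5 = 13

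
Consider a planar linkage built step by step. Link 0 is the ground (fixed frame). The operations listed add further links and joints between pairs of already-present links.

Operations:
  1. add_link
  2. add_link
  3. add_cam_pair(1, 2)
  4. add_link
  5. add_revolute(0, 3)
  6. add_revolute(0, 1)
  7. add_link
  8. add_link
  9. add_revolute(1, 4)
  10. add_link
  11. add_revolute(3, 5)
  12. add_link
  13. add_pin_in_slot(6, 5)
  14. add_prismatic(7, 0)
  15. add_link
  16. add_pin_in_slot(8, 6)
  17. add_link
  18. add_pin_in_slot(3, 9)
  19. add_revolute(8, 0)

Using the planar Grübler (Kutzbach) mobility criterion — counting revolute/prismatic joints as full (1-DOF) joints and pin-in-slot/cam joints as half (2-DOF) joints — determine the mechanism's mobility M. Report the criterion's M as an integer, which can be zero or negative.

ground; <1,0,0>
#1 <2,0,0>
#2 <3,0,0>
C:1↔2 J2 <3,0,1>
#3 <4,0,1>
R:0↔3 J1 <4,1,1>
R:0↔1 J1 <4,2,1>
#4 <5,2,1>
#5 <6,2,1>
R:1↔4 J1 <6,3,1>
#6 <7,3,1>
R:3↔5 J1 <7,4,1>
#7 <8,4,1>
PS:6↔5 J2 <8,4,2>
P:7↔0 J1 <8,5,2>
#8 <9,5,2>
PS:8↔6 J2 <9,5,3>
#9 <10,5,3>
PS:3↔9 J2 <10,5,4>
R:8↔0 J1 <10,6,4>
3×9 − 2×6 − 1×4 = 11

M = 11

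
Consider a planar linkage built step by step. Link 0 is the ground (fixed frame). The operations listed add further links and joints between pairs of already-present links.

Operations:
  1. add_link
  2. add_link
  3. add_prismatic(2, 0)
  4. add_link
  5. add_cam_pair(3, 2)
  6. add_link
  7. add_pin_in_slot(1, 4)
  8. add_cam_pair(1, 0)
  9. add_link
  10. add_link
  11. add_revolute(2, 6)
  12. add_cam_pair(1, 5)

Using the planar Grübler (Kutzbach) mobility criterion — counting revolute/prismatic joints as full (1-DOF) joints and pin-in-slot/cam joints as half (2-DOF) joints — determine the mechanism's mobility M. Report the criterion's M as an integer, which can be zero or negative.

ground; <1,0,0>
#1 <2,0,0>
#2 <3,0,0>
P:2↔0 J1 <3,1,0>
#3 <4,1,0>
C:3↔2 J2 <4,1,1>
#4 <5,1,1>
PS:1↔4 J2 <5,1,2>
C:1↔0 J2 <5,1,3>
#5 <6,1,3>
#6 <7,1,3>
R:2↔6 J1 <7,2,3>
C:1↔5 J2 <7,2,4>
3×6 − 2×2 − 1×4 = 10

M = 10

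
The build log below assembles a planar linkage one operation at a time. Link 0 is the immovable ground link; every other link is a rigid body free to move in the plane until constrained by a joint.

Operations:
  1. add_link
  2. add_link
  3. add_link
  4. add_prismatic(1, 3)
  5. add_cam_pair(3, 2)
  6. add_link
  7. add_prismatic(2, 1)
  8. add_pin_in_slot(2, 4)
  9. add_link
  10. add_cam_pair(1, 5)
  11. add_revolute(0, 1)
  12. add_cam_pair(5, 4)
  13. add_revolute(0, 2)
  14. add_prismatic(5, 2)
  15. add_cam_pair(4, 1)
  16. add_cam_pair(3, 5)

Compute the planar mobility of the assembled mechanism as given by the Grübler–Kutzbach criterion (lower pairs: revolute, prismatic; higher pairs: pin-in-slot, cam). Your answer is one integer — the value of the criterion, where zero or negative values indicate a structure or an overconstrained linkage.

M = -1

L=1 J1=0 J2=0
add link → L=2 J1=0 J2=0
add link → L=3 J1=0 J2=0
add link → L=4 J1=0 J2=0
P@1,3 dof=1 J1 → L=4 J1=1 J2=0
C@3,2 dof=2 J2 → L=4 J1=1 J2=1
add link → L=5 J1=1 J2=1
P@2,1 dof=1 J1 → L=5 J1=2 J2=1
PS@2,4 dof=2 J2 → L=5 J1=2 J2=2
add link → L=6 J1=2 J2=2
C@1,5 dof=2 J2 → L=6 J1=2 J2=3
R@0,1 dof=1 J1 → L=6 J1=3 J2=3
C@5,4 dof=2 J2 → L=6 J1=3 J2=4
R@0,2 dof=1 J1 → L=6 J1=4 J2=4
P@5,2 dof=1 J1 → L=6 J1=5 J2=4
C@4,1 dof=2 J2 → L=6 J1=5 J2=5
C@3,5 dof=2 J2 → L=6 J1=5 J2=6
M=3(L−1)−2J1−J2=3·5−2·5−6=-1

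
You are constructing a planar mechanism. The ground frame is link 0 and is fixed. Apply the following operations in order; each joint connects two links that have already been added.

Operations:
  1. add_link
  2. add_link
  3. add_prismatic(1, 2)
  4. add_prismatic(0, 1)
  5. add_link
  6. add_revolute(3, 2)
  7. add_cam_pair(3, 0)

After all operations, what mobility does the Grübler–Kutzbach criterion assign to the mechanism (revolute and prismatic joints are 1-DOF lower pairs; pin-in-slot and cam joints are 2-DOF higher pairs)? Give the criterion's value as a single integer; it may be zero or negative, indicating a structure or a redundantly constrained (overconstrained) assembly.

link 0 = ground. State L|J1|J2 = 1|0|0
+link1  2|0|0
+link2  3|0|0
P(1,2) f=1→J1  3|1|0
P(0,1) f=1→J1  3|2|0
+link3  4|2|0
R(3,2) f=1→J1  4|3|0
C(3,0) f=2→J2  4|3|1
M = 3(4−1)−2·3−1 = 9−6−1 = 2

M = 2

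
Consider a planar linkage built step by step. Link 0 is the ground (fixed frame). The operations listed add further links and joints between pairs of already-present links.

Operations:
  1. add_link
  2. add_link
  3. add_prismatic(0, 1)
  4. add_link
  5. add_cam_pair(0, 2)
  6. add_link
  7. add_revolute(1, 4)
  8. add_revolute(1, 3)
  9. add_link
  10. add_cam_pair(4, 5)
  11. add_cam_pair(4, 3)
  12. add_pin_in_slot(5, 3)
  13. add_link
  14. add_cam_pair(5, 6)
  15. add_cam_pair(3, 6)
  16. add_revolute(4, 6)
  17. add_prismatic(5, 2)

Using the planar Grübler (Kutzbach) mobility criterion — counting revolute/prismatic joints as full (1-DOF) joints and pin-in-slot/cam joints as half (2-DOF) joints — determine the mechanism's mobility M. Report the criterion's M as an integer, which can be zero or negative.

M = 2

(L,J1,J2)=(1,0,0); link0 fixed
link1: (2,0,0)
link2: (3,0,0)
P 0-1 [J1]: (3,1,0)
link3: (4,1,0)
C 0-2 [J2]: (4,1,1)
link4: (5,1,1)
R 1-4 [J1]: (5,2,1)
R 1-3 [J1]: (5,3,1)
link5: (6,3,1)
C 4-5 [J2]: (6,3,2)
C 4-3 [J2]: (6,3,3)
PS 5-3 [J2]: (6,3,4)
link6: (7,3,4)
C 5-6 [J2]: (7,3,5)
C 3-6 [J2]: (7,3,6)
R 4-6 [J1]: (7,4,6)
P 5-2 [J1]: (7,5,6)
Grübler: 3·6 − 2·5 − 6 = 2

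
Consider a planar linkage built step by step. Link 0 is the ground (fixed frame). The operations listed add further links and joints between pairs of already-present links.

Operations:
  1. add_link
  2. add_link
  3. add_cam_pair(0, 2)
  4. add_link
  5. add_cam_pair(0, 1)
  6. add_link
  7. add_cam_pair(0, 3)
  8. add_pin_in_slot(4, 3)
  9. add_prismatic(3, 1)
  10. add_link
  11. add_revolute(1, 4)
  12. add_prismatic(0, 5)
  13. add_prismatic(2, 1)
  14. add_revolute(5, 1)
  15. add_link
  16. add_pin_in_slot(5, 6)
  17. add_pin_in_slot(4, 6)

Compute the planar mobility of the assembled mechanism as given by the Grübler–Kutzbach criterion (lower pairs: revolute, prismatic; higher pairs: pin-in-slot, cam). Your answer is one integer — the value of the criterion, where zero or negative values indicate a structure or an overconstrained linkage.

M = 2

[1;0;0] (link 0 is ground)
L+ [2;0;0]
L+ [3;0;0]
C(0,2)∈J2 [3;0;1]
L+ [4;0;1]
C(0,1)∈J2 [4;0;2]
L+ [5;0;2]
C(0,3)∈J2 [5;0;3]
PS(4,3)∈J2 [5;0;4]
P(3,1)∈J1 [5;1;4]
L+ [6;1;4]
R(1,4)∈J1 [6;2;4]
P(0,5)∈J1 [6;3;4]
P(2,1)∈J1 [6;4;4]
R(5,1)∈J1 [6;5;4]
L+ [7;5;4]
PS(5,6)∈J2 [7;5;5]
PS(4,6)∈J2 [7;5;6]
mobility = 18 − 10 − 6 = 2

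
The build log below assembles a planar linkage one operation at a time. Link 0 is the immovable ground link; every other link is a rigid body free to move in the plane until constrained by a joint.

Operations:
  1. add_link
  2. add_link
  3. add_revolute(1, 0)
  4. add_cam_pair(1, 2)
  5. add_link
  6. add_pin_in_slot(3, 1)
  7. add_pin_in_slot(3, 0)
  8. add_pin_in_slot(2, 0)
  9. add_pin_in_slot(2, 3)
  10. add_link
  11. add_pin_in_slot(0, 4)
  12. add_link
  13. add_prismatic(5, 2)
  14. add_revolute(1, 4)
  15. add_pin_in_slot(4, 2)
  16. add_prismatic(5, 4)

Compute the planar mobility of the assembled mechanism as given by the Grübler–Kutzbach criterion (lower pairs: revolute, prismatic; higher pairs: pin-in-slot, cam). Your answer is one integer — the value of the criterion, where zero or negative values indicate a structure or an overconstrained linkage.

(L,J1,J2)=(1,0,0); link0 fixed
link1: (2,0,0)
link2: (3,0,0)
R 1-0 [J1]: (3,1,0)
C 1-2 [J2]: (3,1,1)
link3: (4,1,1)
PS 3-1 [J2]: (4,1,2)
PS 3-0 [J2]: (4,1,3)
PS 2-0 [J2]: (4,1,4)
PS 2-3 [J2]: (4,1,5)
link4: (5,1,5)
PS 0-4 [J2]: (5,1,6)
link5: (6,1,6)
P 5-2 [J1]: (6,2,6)
R 1-4 [J1]: (6,3,6)
PS 4-2 [J2]: (6,3,7)
P 5-4 [J1]: (6,4,7)
Grübler: 3·5 − 2·4 − 7 = 0

M = 0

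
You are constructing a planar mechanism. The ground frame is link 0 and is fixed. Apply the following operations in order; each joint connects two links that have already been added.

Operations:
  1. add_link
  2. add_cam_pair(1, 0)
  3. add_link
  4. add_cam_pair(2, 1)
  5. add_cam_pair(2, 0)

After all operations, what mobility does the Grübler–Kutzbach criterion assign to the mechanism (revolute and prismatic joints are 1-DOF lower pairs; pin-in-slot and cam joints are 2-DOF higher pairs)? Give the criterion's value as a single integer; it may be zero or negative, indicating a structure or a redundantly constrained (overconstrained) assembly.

L=1 J1=0 J2=0
add link → L=2 J1=0 J2=0
C@1,0 dof=2 J2 → L=2 J1=0 J2=1
add link → L=3 J1=0 J2=1
C@2,1 dof=2 J2 → L=3 J1=0 J2=2
C@2,0 dof=2 J2 → L=3 J1=0 J2=3
M=3(L−1)−2J1−J2=3·2−2·0−3=3

M = 3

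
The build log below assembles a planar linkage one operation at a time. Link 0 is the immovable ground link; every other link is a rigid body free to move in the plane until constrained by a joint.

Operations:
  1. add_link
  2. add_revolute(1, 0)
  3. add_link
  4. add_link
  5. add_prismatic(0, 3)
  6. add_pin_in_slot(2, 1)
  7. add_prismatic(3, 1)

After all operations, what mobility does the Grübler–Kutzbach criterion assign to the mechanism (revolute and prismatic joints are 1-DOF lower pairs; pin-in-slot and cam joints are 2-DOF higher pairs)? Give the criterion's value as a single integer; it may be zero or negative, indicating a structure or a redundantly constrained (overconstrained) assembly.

M = 2

link 0 = ground. State L|J1|J2 = 1|0|0
+link1  2|0|0
R(1,0) f=1→J1  2|1|0
+link2  3|1|0
+link3  4|1|0
P(0,3) f=1→J1  4|2|0
PS(2,1) f=2→J2  4|2|1
P(3,1) f=1→J1  4|3|1
M = 3(4−1)−2·3−1 = 9−6−1 = 2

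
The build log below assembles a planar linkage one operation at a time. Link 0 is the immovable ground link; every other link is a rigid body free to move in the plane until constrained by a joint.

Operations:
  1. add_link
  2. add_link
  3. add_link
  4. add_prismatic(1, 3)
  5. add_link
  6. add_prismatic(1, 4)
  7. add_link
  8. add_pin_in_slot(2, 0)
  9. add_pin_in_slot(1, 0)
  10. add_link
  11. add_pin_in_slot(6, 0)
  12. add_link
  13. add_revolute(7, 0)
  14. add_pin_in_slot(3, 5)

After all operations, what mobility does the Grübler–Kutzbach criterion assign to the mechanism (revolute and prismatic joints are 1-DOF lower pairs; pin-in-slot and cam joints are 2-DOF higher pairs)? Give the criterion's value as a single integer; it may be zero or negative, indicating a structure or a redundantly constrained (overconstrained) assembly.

ground; <1,0,0>
#1 <2,0,0>
#2 <3,0,0>
#3 <4,0,0>
P:1↔3 J1 <4,1,0>
#4 <5,1,0>
P:1↔4 J1 <5,2,0>
#5 <6,2,0>
PS:2↔0 J2 <6,2,1>
PS:1↔0 J2 <6,2,2>
#6 <7,2,2>
PS:6↔0 J2 <7,2,3>
#7 <8,2,3>
R:7↔0 J1 <8,3,3>
PS:3↔5 J2 <8,3,4>
3×7 − 2×3 − 1×4 = 11

M = 11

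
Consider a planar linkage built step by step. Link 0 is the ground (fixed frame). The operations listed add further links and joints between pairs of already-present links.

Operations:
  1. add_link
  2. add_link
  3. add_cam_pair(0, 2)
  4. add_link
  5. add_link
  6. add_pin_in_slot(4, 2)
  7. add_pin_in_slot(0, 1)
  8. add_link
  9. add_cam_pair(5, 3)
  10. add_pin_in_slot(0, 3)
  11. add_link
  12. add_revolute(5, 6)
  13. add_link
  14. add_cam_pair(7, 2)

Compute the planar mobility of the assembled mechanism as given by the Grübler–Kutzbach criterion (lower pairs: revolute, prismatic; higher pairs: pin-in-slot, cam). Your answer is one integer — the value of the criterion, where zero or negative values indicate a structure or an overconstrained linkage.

(L,J1,J2)=(1,0,0); link0 fixed
link1: (2,0,0)
link2: (3,0,0)
C 0-2 [J2]: (3,0,1)
link3: (4,0,1)
link4: (5,0,1)
PS 4-2 [J2]: (5,0,2)
PS 0-1 [J2]: (5,0,3)
link5: (6,0,3)
C 5-3 [J2]: (6,0,4)
PS 0-3 [J2]: (6,0,5)
link6: (7,0,5)
R 5-6 [J1]: (7,1,5)
link7: (8,1,5)
C 7-2 [J2]: (8,1,6)
Grübler: 3·7 − 2·1 − 6 = 13

M = 13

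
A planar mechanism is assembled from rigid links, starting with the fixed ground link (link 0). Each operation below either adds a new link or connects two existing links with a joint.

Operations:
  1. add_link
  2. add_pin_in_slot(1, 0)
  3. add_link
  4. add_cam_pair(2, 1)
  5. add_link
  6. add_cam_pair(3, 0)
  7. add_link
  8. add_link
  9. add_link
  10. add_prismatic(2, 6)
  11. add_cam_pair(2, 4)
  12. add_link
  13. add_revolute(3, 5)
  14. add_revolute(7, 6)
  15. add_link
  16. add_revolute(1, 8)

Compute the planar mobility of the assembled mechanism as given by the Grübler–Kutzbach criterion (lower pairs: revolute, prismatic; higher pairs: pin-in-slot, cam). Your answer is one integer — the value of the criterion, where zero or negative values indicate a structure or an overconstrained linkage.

M = 12

L=1 J1=0 J2=0
add link → L=2 J1=0 J2=0
PS@1,0 dof=2 J2 → L=2 J1=0 J2=1
add link → L=3 J1=0 J2=1
C@2,1 dof=2 J2 → L=3 J1=0 J2=2
add link → L=4 J1=0 J2=2
C@3,0 dof=2 J2 → L=4 J1=0 J2=3
add link → L=5 J1=0 J2=3
add link → L=6 J1=0 J2=3
add link → L=7 J1=0 J2=3
P@2,6 dof=1 J1 → L=7 J1=1 J2=3
C@2,4 dof=2 J2 → L=7 J1=1 J2=4
add link → L=8 J1=1 J2=4
R@3,5 dof=1 J1 → L=8 J1=2 J2=4
R@7,6 dof=1 J1 → L=8 J1=3 J2=4
add link → L=9 J1=3 J2=4
R@1,8 dof=1 J1 → L=9 J1=4 J2=4
M=3(L−1)−2J1−J2=3·8−2·4−4=12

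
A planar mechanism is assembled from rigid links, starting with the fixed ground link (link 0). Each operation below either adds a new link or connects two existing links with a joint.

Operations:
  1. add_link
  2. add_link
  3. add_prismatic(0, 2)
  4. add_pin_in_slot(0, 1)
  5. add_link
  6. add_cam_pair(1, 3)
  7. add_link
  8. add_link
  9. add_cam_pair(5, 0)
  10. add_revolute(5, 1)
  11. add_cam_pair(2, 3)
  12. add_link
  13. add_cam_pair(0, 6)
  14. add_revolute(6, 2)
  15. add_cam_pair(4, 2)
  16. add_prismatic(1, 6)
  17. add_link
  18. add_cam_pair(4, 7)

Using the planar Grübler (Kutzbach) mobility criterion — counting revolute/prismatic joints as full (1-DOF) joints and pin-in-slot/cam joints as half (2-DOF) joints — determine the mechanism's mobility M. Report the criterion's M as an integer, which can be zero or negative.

M = 6

ground; <1,0,0>
#1 <2,0,0>
#2 <3,0,0>
P:0↔2 J1 <3,1,0>
PS:0↔1 J2 <3,1,1>
#3 <4,1,1>
C:1↔3 J2 <4,1,2>
#4 <5,1,2>
#5 <6,1,2>
C:5↔0 J2 <6,1,3>
R:5↔1 J1 <6,2,3>
C:2↔3 J2 <6,2,4>
#6 <7,2,4>
C:0↔6 J2 <7,2,5>
R:6↔2 J1 <7,3,5>
C:4↔2 J2 <7,3,6>
P:1↔6 J1 <7,4,6>
#7 <8,4,6>
C:4↔7 J2 <8,4,7>
3×7 − 2×4 − 1×7 = 6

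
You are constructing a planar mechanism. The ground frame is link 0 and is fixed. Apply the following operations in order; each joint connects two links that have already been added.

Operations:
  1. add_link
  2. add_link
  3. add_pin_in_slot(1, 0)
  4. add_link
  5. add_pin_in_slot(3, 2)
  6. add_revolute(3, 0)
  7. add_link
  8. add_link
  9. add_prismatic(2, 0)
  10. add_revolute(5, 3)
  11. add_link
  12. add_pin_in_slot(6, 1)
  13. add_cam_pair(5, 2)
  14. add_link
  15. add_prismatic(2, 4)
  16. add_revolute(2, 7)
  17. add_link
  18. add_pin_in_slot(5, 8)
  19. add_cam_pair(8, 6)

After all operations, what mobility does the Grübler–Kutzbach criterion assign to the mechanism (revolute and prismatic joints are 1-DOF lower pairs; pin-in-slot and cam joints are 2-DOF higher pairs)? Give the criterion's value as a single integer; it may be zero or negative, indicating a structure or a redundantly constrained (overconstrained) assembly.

M = 8

L=1 J1=0 J2=0
add link → L=2 J1=0 J2=0
add link → L=3 J1=0 J2=0
PS@1,0 dof=2 J2 → L=3 J1=0 J2=1
add link → L=4 J1=0 J2=1
PS@3,2 dof=2 J2 → L=4 J1=0 J2=2
R@3,0 dof=1 J1 → L=4 J1=1 J2=2
add link → L=5 J1=1 J2=2
add link → L=6 J1=1 J2=2
P@2,0 dof=1 J1 → L=6 J1=2 J2=2
R@5,3 dof=1 J1 → L=6 J1=3 J2=2
add link → L=7 J1=3 J2=2
PS@6,1 dof=2 J2 → L=7 J1=3 J2=3
C@5,2 dof=2 J2 → L=7 J1=3 J2=4
add link → L=8 J1=3 J2=4
P@2,4 dof=1 J1 → L=8 J1=4 J2=4
R@2,7 dof=1 J1 → L=8 J1=5 J2=4
add link → L=9 J1=5 J2=4
PS@5,8 dof=2 J2 → L=9 J1=5 J2=5
C@8,6 dof=2 J2 → L=9 J1=5 J2=6
M=3(L−1)−2J1−J2=3·8−2·5−6=8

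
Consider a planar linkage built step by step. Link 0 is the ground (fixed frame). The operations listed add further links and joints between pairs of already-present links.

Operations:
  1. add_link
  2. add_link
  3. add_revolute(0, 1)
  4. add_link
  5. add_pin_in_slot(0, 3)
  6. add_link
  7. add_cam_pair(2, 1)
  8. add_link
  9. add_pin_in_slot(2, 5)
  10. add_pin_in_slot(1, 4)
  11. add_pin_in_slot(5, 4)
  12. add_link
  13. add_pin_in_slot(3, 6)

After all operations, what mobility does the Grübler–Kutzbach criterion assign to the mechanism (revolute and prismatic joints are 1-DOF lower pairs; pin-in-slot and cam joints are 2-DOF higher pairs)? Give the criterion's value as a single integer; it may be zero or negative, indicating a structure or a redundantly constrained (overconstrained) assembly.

[1;0;0] (link 0 is ground)
L+ [2;0;0]
L+ [3;0;0]
R(0,1)∈J1 [3;1;0]
L+ [4;1;0]
PS(0,3)∈J2 [4;1;1]
L+ [5;1;1]
C(2,1)∈J2 [5;1;2]
L+ [6;1;2]
PS(2,5)∈J2 [6;1;3]
PS(1,4)∈J2 [6;1;4]
PS(5,4)∈J2 [6;1;5]
L+ [7;1;5]
PS(3,6)∈J2 [7;1;6]
mobility = 18 − 2 − 6 = 10

M = 10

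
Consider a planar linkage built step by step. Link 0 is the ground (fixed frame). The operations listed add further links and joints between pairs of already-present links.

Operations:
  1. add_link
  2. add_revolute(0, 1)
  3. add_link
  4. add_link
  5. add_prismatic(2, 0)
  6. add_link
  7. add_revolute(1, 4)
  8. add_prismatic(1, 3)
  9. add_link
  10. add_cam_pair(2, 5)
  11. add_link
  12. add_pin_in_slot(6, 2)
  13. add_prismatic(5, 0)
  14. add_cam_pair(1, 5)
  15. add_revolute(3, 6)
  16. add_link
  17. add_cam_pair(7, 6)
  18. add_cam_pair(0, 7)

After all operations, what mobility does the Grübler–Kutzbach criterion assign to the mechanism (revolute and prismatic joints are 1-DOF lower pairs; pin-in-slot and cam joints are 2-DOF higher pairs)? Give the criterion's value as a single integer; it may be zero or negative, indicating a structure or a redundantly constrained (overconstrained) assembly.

M = 4

(L,J1,J2)=(1,0,0); link0 fixed
link1: (2,0,0)
R 0-1 [J1]: (2,1,0)
link2: (3,1,0)
link3: (4,1,0)
P 2-0 [J1]: (4,2,0)
link4: (5,2,0)
R 1-4 [J1]: (5,3,0)
P 1-3 [J1]: (5,4,0)
link5: (6,4,0)
C 2-5 [J2]: (6,4,1)
link6: (7,4,1)
PS 6-2 [J2]: (7,4,2)
P 5-0 [J1]: (7,5,2)
C 1-5 [J2]: (7,5,3)
R 3-6 [J1]: (7,6,3)
link7: (8,6,3)
C 7-6 [J2]: (8,6,4)
C 0-7 [J2]: (8,6,5)
Grübler: 3·7 − 2·6 − 5 = 4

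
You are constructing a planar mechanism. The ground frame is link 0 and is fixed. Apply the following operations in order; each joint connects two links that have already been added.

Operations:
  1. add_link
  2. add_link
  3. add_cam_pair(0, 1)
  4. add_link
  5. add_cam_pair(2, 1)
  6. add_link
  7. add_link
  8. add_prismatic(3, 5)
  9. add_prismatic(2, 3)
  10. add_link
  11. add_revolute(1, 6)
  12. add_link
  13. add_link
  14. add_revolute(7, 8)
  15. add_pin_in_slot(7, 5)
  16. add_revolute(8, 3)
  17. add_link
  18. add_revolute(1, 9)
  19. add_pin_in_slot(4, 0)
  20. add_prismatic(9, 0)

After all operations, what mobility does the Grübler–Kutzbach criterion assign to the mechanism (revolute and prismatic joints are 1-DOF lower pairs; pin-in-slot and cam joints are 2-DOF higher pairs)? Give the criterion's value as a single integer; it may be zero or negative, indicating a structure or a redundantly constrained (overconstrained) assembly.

M = 9

link 0 = ground. State L|J1|J2 = 1|0|0
+link1  2|0|0
+link2  3|0|0
C(0,1) f=2→J2  3|0|1
+link3  4|0|1
C(2,1) f=2→J2  4|0|2
+link4  5|0|2
+link5  6|0|2
P(3,5) f=1→J1  6|1|2
P(2,3) f=1→J1  6|2|2
+link6  7|2|2
R(1,6) f=1→J1  7|3|2
+link7  8|3|2
+link8  9|3|2
R(7,8) f=1→J1  9|4|2
PS(7,5) f=2→J2  9|4|3
R(8,3) f=1→J1  9|5|3
+link9  10|5|3
R(1,9) f=1→J1  10|6|3
PS(4,0) f=2→J2  10|6|4
P(9,0) f=1→J1  10|7|4
M = 3(10−1)−2·7−4 = 27−14−4 = 9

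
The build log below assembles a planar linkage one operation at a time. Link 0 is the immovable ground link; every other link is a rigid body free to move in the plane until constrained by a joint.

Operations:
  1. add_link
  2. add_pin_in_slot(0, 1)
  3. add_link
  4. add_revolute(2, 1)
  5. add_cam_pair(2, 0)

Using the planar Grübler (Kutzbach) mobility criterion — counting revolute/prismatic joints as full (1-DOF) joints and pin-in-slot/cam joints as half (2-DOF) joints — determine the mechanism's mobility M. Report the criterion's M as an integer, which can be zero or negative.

M = 2

L=1 J1=0 J2=0
add link → L=2 J1=0 J2=0
PS@0,1 dof=2 J2 → L=2 J1=0 J2=1
add link → L=3 J1=0 J2=1
R@2,1 dof=1 J1 → L=3 J1=1 J2=1
C@2,0 dof=2 J2 → L=3 J1=1 J2=2
M=3(L−1)−2J1−J2=3·2−2·1−2=2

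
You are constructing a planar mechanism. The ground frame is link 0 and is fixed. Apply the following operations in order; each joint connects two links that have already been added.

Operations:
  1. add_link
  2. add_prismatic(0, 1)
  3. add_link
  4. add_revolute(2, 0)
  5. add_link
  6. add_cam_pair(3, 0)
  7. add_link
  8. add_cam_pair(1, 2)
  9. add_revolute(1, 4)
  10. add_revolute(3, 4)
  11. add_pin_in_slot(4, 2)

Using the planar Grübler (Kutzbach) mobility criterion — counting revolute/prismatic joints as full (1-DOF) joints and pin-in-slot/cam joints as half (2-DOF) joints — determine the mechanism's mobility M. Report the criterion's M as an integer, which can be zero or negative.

M = 1

(L,J1,J2)=(1,0,0); link0 fixed
link1: (2,0,0)
P 0-1 [J1]: (2,1,0)
link2: (3,1,0)
R 2-0 [J1]: (3,2,0)
link3: (4,2,0)
C 3-0 [J2]: (4,2,1)
link4: (5,2,1)
C 1-2 [J2]: (5,2,2)
R 1-4 [J1]: (5,3,2)
R 3-4 [J1]: (5,4,2)
PS 4-2 [J2]: (5,4,3)
Grübler: 3·4 − 2·4 − 3 = 1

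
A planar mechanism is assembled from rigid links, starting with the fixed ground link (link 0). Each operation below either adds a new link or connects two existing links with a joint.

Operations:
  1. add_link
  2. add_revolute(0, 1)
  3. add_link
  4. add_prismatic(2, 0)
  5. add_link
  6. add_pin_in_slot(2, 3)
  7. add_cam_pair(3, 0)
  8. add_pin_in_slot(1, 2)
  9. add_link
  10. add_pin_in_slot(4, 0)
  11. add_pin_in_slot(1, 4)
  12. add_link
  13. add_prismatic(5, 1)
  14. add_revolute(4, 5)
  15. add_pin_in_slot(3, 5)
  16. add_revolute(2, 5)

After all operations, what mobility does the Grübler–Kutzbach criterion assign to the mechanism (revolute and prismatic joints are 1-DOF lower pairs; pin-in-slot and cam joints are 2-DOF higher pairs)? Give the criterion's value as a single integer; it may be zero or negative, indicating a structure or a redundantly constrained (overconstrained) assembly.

M = -1

L=1 J1=0 J2=0
add link → L=2 J1=0 J2=0
R@0,1 dof=1 J1 → L=2 J1=1 J2=0
add link → L=3 J1=1 J2=0
P@2,0 dof=1 J1 → L=3 J1=2 J2=0
add link → L=4 J1=2 J2=0
PS@2,3 dof=2 J2 → L=4 J1=2 J2=1
C@3,0 dof=2 J2 → L=4 J1=2 J2=2
PS@1,2 dof=2 J2 → L=4 J1=2 J2=3
add link → L=5 J1=2 J2=3
PS@4,0 dof=2 J2 → L=5 J1=2 J2=4
PS@1,4 dof=2 J2 → L=5 J1=2 J2=5
add link → L=6 J1=2 J2=5
P@5,1 dof=1 J1 → L=6 J1=3 J2=5
R@4,5 dof=1 J1 → L=6 J1=4 J2=5
PS@3,5 dof=2 J2 → L=6 J1=4 J2=6
R@2,5 dof=1 J1 → L=6 J1=5 J2=6
M=3(L−1)−2J1−J2=3·5−2·5−6=-1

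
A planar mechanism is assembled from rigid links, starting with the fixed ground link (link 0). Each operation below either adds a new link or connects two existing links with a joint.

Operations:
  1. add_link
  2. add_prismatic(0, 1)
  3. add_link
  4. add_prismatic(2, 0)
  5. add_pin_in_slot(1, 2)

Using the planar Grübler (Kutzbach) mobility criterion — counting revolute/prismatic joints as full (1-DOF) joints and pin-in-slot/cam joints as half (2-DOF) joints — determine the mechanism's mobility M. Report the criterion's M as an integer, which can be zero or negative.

link 0 = ground. State L|J1|J2 = 1|0|0
+link1  2|0|0
P(0,1) f=1→J1  2|1|0
+link2  3|1|0
P(2,0) f=1→J1  3|2|0
PS(1,2) f=2→J2  3|2|1
M = 3(3−1)−2·2−1 = 6−4−1 = 1

M = 1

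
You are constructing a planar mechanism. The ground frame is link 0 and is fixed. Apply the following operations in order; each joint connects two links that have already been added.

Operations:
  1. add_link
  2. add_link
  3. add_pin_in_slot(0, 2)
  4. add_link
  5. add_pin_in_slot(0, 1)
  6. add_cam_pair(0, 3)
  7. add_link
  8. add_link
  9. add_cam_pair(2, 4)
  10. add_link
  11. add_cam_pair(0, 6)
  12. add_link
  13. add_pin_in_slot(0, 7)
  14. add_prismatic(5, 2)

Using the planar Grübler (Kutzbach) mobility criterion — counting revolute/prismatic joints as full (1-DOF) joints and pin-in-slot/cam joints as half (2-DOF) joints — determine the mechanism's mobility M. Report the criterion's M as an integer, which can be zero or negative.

link 0 = ground. State L|J1|J2 = 1|0|0
+link1  2|0|0
+link2  3|0|0
PS(0,2) f=2→J2  3|0|1
+link3  4|0|1
PS(0,1) f=2→J2  4|0|2
C(0,3) f=2→J2  4|0|3
+link4  5|0|3
+link5  6|0|3
C(2,4) f=2→J2  6|0|4
+link6  7|0|4
C(0,6) f=2→J2  7|0|5
+link7  8|0|5
PS(0,7) f=2→J2  8|0|6
P(5,2) f=1→J1  8|1|6
M = 3(8−1)−2·1−6 = 21−2−6 = 13

M = 13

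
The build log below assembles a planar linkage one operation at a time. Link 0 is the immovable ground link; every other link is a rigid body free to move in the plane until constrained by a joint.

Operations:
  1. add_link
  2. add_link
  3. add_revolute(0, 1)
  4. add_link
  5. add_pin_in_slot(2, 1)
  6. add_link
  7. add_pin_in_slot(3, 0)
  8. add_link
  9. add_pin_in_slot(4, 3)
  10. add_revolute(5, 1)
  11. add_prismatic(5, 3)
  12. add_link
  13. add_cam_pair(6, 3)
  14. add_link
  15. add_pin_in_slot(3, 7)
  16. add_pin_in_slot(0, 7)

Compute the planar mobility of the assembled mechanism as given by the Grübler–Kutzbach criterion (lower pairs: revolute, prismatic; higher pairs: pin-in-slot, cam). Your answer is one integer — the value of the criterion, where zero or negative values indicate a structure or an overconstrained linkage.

M = 9

link 0 = ground. State L|J1|J2 = 1|0|0
+link1  2|0|0
+link2  3|0|0
R(0,1) f=1→J1  3|1|0
+link3  4|1|0
PS(2,1) f=2→J2  4|1|1
+link4  5|1|1
PS(3,0) f=2→J2  5|1|2
+link5  6|1|2
PS(4,3) f=2→J2  6|1|3
R(5,1) f=1→J1  6|2|3
P(5,3) f=1→J1  6|3|3
+link6  7|3|3
C(6,3) f=2→J2  7|3|4
+link7  8|3|4
PS(3,7) f=2→J2  8|3|5
PS(0,7) f=2→J2  8|3|6
M = 3(8−1)−2·3−6 = 21−6−6 = 9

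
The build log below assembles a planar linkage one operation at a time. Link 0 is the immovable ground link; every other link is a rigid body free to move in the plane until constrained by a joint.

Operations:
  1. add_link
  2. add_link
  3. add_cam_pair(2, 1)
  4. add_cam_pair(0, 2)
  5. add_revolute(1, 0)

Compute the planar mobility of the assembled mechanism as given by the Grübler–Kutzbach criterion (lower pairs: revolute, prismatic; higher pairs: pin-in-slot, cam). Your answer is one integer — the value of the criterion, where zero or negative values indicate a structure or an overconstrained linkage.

M = 2

link 0 = ground. State L|J1|J2 = 1|0|0
+link1  2|0|0
+link2  3|0|0
C(2,1) f=2→J2  3|0|1
C(0,2) f=2→J2  3|0|2
R(1,0) f=1→J1  3|1|2
M = 3(3−1)−2·1−2 = 6−2−2 = 2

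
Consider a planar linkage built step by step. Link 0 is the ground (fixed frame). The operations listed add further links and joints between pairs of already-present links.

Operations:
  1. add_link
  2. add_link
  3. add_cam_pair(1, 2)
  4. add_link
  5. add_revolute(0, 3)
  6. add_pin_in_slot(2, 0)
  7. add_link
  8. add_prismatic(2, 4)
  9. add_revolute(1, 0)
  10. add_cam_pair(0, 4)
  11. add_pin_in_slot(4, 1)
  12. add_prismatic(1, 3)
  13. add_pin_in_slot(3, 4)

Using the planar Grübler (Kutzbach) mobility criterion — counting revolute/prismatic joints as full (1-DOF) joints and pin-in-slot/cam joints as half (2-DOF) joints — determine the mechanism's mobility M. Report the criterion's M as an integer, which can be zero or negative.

M = -1

L=1 J1=0 J2=0
add link → L=2 J1=0 J2=0
add link → L=3 J1=0 J2=0
C@1,2 dof=2 J2 → L=3 J1=0 J2=1
add link → L=4 J1=0 J2=1
R@0,3 dof=1 J1 → L=4 J1=1 J2=1
PS@2,0 dof=2 J2 → L=4 J1=1 J2=2
add link → L=5 J1=1 J2=2
P@2,4 dof=1 J1 → L=5 J1=2 J2=2
R@1,0 dof=1 J1 → L=5 J1=3 J2=2
C@0,4 dof=2 J2 → L=5 J1=3 J2=3
PS@4,1 dof=2 J2 → L=5 J1=3 J2=4
P@1,3 dof=1 J1 → L=5 J1=4 J2=4
PS@3,4 dof=2 J2 → L=5 J1=4 J2=5
M=3(L−1)−2J1−J2=3·4−2·4−5=-1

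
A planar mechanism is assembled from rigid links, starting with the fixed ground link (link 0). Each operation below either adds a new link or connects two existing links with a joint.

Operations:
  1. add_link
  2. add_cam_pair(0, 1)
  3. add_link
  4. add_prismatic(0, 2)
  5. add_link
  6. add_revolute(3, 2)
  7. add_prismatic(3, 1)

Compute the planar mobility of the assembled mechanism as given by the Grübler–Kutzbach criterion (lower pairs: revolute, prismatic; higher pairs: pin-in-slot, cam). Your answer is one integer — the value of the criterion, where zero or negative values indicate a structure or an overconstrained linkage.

M = 2

ground; <1,0,0>
#1 <2,0,0>
C:0↔1 J2 <2,0,1>
#2 <3,0,1>
P:0↔2 J1 <3,1,1>
#3 <4,1,1>
R:3↔2 J1 <4,2,1>
P:3↔1 J1 <4,3,1>
3×3 − 2×3 − 1×1 = 2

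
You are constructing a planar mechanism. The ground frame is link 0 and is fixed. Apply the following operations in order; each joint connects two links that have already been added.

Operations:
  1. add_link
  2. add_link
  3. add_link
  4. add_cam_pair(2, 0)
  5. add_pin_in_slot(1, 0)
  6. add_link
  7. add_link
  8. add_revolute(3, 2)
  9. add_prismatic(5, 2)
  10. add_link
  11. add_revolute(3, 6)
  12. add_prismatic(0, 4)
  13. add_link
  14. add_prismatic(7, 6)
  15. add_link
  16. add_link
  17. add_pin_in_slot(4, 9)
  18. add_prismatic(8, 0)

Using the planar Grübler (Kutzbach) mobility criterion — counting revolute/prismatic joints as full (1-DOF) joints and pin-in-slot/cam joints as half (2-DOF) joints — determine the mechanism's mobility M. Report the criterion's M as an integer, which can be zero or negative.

(L,J1,J2)=(1,0,0); link0 fixed
link1: (2,0,0)
link2: (3,0,0)
link3: (4,0,0)
C 2-0 [J2]: (4,0,1)
PS 1-0 [J2]: (4,0,2)
link4: (5,0,2)
link5: (6,0,2)
R 3-2 [J1]: (6,1,2)
P 5-2 [J1]: (6,2,2)
link6: (7,2,2)
R 3-6 [J1]: (7,3,2)
P 0-4 [J1]: (7,4,2)
link7: (8,4,2)
P 7-6 [J1]: (8,5,2)
link8: (9,5,2)
link9: (10,5,2)
PS 4-9 [J2]: (10,5,3)
P 8-0 [J1]: (10,6,3)
Grübler: 3·9 − 2·6 − 3 = 12

M = 12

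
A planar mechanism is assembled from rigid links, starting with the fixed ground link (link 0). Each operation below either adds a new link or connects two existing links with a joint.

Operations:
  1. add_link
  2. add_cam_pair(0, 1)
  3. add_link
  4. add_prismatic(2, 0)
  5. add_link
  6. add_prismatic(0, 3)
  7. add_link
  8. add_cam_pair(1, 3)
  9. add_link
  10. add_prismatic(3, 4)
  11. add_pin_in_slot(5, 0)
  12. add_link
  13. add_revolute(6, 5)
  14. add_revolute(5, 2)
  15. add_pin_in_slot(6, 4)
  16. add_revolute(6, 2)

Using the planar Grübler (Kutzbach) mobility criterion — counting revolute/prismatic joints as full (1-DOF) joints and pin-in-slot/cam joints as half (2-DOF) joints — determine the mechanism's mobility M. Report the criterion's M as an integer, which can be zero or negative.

L=1 J1=0 J2=0
add link → L=2 J1=0 J2=0
C@0,1 dof=2 J2 → L=2 J1=0 J2=1
add link → L=3 J1=0 J2=1
P@2,0 dof=1 J1 → L=3 J1=1 J2=1
add link → L=4 J1=1 J2=1
P@0,3 dof=1 J1 → L=4 J1=2 J2=1
add link → L=5 J1=2 J2=1
C@1,3 dof=2 J2 → L=5 J1=2 J2=2
add link → L=6 J1=2 J2=2
P@3,4 dof=1 J1 → L=6 J1=3 J2=2
PS@5,0 dof=2 J2 → L=6 J1=3 J2=3
add link → L=7 J1=3 J2=3
R@6,5 dof=1 J1 → L=7 J1=4 J2=3
R@5,2 dof=1 J1 → L=7 J1=5 J2=3
PS@6,4 dof=2 J2 → L=7 J1=5 J2=4
R@6,2 dof=1 J1 → L=7 J1=6 J2=4
M=3(L−1)−2J1−J2=3·6−2·6−4=2

M = 2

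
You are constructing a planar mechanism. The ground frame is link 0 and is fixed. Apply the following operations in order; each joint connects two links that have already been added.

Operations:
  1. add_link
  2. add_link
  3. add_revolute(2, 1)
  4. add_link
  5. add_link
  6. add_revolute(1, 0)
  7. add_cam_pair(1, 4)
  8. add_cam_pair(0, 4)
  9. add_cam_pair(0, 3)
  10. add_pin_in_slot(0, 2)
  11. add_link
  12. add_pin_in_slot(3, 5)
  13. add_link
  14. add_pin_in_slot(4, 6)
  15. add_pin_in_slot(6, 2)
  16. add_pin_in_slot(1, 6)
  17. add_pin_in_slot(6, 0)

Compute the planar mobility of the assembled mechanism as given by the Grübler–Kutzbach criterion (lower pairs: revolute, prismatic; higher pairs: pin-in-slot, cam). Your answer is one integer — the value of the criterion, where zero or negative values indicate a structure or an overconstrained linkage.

ground; <1,0,0>
#1 <2,0,0>
#2 <3,0,0>
R:2↔1 J1 <3,1,0>
#3 <4,1,0>
#4 <5,1,0>
R:1↔0 J1 <5,2,0>
C:1↔4 J2 <5,2,1>
C:0↔4 J2 <5,2,2>
C:0↔3 J2 <5,2,3>
PS:0↔2 J2 <5,2,4>
#5 <6,2,4>
PS:3↔5 J2 <6,2,5>
#6 <7,2,5>
PS:4↔6 J2 <7,2,6>
PS:6↔2 J2 <7,2,7>
PS:1↔6 J2 <7,2,8>
PS:6↔0 J2 <7,2,9>
3×6 − 2×2 − 1×9 = 5

M = 5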